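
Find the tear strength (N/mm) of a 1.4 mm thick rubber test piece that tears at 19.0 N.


Tear strength = force / thickness
= 19.0 / 1.4
= 13.57 N/mm

13.57 N/mm


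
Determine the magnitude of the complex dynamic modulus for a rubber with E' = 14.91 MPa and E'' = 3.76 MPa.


|E*| = sqrt(E'^2 + E''^2)
= sqrt(14.91^2 + 3.76^2)
= sqrt(222.3081 + 14.1376)
= 15.377 MPa

15.377 MPa


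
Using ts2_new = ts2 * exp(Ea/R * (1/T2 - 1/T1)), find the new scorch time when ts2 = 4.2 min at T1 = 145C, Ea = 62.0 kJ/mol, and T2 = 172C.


Convert temperatures: T1 = 145 + 273.15 = 418.15 K, T2 = 172 + 273.15 = 445.15 K
ts2_new = 4.2 * exp(62000 / 8.314 * (1/445.15 - 1/418.15))
1/T2 - 1/T1 = -1.4505e-04
ts2_new = 1.42 min

1.42 min


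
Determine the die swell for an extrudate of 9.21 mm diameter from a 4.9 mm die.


Die swell ratio = D_extrudate / D_die
= 9.21 / 4.9
= 1.88

Die swell = 1.88


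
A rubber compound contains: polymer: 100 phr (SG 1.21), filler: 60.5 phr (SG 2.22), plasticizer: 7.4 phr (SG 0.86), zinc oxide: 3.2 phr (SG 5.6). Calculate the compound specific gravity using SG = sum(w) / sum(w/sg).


Sum of weights = 171.1
Volume contributions:
  polymer: 100/1.21 = 82.6446
  filler: 60.5/2.22 = 27.2523
  plasticizer: 7.4/0.86 = 8.6047
  zinc oxide: 3.2/5.6 = 0.5714
Sum of volumes = 119.0730
SG = 171.1 / 119.0730 = 1.437

SG = 1.437


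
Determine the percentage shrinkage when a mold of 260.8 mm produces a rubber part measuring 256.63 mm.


Shrinkage = (mold - part) / mold * 100
= (260.8 - 256.63) / 260.8 * 100
= 4.17 / 260.8 * 100
= 1.6%

1.6%


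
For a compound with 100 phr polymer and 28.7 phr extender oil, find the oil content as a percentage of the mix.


Oil % = oil / (100 + oil) * 100
= 28.7 / (100 + 28.7) * 100
= 28.7 / 128.7 * 100
= 22.3%

22.3%


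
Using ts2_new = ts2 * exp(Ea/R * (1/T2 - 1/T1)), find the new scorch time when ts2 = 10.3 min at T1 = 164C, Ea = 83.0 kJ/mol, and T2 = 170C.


Convert temperatures: T1 = 164 + 273.15 = 437.15 K, T2 = 170 + 273.15 = 443.15 K
ts2_new = 10.3 * exp(83000 / 8.314 * (1/443.15 - 1/437.15))
1/T2 - 1/T1 = -3.0972e-05
ts2_new = 7.56 min

7.56 min


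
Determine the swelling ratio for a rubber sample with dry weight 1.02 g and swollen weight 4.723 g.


Q = W_swollen / W_dry
Q = 4.723 / 1.02
Q = 4.63

Q = 4.63


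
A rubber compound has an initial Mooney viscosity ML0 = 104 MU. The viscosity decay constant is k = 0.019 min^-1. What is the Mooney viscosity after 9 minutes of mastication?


ML = ML0 * exp(-k * t)
ML = 104 * exp(-0.019 * 9)
ML = 104 * 0.8428
ML = 87.65 MU

87.65 MU


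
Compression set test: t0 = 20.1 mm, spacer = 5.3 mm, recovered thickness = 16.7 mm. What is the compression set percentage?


CS = (t0 - recovered) / (t0 - ts) * 100
= (20.1 - 16.7) / (20.1 - 5.3) * 100
= 3.4 / 14.8 * 100
= 23.0%

23.0%


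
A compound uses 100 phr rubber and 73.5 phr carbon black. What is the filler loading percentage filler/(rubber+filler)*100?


Filler % = filler / (rubber + filler) * 100
= 73.5 / (100 + 73.5) * 100
= 73.5 / 173.5 * 100
= 42.36%

42.36%


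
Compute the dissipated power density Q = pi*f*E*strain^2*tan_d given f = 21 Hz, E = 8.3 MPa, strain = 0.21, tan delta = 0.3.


Q = pi * f * E * strain^2 * tan_d
= pi * 21 * 8.3 * 0.21^2 * 0.3
= pi * 21 * 8.3 * 0.0441 * 0.3
= 7.2445

Q = 7.2445


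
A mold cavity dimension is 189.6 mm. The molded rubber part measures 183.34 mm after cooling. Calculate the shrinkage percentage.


Shrinkage = (mold - part) / mold * 100
= (189.6 - 183.34) / 189.6 * 100
= 6.26 / 189.6 * 100
= 3.3%

3.3%


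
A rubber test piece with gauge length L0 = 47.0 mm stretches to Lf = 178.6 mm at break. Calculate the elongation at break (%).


Elongation = (Lf - L0) / L0 * 100
= (178.6 - 47.0) / 47.0 * 100
= 131.6 / 47.0 * 100
= 280.0%

280.0%


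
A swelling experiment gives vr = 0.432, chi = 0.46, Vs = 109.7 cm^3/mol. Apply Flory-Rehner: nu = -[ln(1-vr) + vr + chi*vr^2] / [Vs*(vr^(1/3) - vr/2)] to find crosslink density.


ln(1 - vr) = ln(1 - 0.432) = -0.5656
Numerator = -((-0.5656) + 0.432 + 0.46 * 0.432^2) = 0.0478
Denominator = 109.7 * (0.432^(1/3) - 0.432/2) = 59.2328
nu = 0.0478 / 59.2328 = 8.0676e-04 mol/cm^3

8.0676e-04 mol/cm^3


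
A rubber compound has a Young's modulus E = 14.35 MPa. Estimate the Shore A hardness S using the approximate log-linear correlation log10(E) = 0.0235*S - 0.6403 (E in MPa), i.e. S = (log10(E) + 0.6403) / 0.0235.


log10(E) = 0.0235*S - 0.6403  =>  S = (log10(E) + 0.6403) / 0.0235
log10(14.35) = 1.156852
S = (1.156852 + 0.6403) / 0.0235 = 1.797152 / 0.0235
S = 76.5

Shore A = 76.5


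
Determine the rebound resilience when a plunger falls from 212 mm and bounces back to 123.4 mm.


Resilience = h_rebound / h_drop * 100
= 123.4 / 212 * 100
= 58.2%

58.2%


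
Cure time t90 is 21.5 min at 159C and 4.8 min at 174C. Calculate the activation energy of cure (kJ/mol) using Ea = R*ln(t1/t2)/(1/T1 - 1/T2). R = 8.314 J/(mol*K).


T1 = 432.15 K, T2 = 447.15 K
1/T1 - 1/T2 = 7.7625e-05
ln(t1/t2) = ln(21.5/4.8) = 1.4994
Ea = 8.314 * 1.4994 / 7.7625e-05 = 160596.0066 J/mol
Ea = 160.6 kJ/mol

160.6 kJ/mol


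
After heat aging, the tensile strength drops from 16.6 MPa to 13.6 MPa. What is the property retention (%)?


Retention = aged / original * 100
= 13.6 / 16.6 * 100
= 81.9%

81.9%


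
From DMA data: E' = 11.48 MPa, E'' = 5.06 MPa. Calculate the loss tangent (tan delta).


tan delta = E'' / E'
= 5.06 / 11.48
= 0.4408

tan delta = 0.4408


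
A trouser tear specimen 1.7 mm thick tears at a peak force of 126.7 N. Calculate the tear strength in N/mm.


Tear strength = force / thickness
= 126.7 / 1.7
= 74.53 N/mm

74.53 N/mm


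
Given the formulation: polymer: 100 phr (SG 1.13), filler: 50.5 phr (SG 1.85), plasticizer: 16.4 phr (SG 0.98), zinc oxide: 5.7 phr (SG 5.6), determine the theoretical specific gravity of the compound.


Sum of weights = 172.6
Volume contributions:
  polymer: 100/1.13 = 88.4956
  filler: 50.5/1.85 = 27.2973
  plasticizer: 16.4/0.98 = 16.7347
  zinc oxide: 5.7/5.6 = 1.0179
Sum of volumes = 133.5454
SG = 172.6 / 133.5454 = 1.292

SG = 1.292


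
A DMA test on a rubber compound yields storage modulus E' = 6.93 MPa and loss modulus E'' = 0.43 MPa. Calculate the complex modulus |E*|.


|E*| = sqrt(E'^2 + E''^2)
= sqrt(6.93^2 + 0.43^2)
= sqrt(48.0249 + 0.1849)
= 6.943 MPa

6.943 MPa


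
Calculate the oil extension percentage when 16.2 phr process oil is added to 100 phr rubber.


Oil % = oil / (100 + oil) * 100
= 16.2 / (100 + 16.2) * 100
= 16.2 / 116.2 * 100
= 13.94%

13.94%


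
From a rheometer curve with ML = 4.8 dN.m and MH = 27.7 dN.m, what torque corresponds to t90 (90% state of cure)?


M90 = ML + 0.9 * (MH - ML)
M90 = 4.8 + 0.9 * (27.7 - 4.8)
M90 = 4.8 + 0.9 * 22.9
M90 = 25.41 dN.m

25.41 dN.m


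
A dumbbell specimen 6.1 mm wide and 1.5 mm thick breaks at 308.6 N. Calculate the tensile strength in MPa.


Area = width * thickness = 6.1 * 1.5 = 9.15 mm^2
TS = force / area = 308.6 / 9.15 = 33.73 MPa

33.73 MPa


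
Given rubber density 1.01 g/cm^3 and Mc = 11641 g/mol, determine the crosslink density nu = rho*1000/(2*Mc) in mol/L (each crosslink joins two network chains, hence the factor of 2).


nu = rho * 1000 / (2 * Mc)
nu = 1.01 * 1000 / (2 * 11641)
nu = 1010.0 / 23282
nu = 0.0434 mol/L

0.0434 mol/L


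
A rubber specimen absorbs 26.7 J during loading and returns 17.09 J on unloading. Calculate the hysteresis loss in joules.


Hysteresis loss = loading - unloading
= 26.7 - 17.09
= 9.61 J

9.61 J


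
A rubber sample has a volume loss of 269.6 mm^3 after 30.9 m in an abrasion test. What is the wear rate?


Rate = volume_loss / distance
= 269.6 / 30.9
= 8.725 mm^3/m

8.725 mm^3/m


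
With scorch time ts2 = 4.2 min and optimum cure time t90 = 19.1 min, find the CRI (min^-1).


CRI = 100 / (t90 - ts2)
= 100 / (19.1 - 4.2)
= 100 / 14.9
= 6.71 min^-1

6.71 min^-1


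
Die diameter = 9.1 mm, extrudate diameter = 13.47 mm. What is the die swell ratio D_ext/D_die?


Die swell ratio = D_extrudate / D_die
= 13.47 / 9.1
= 1.48

Die swell = 1.48


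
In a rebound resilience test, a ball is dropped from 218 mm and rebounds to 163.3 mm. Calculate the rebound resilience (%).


Resilience = h_rebound / h_drop * 100
= 163.3 / 218 * 100
= 74.9%

74.9%


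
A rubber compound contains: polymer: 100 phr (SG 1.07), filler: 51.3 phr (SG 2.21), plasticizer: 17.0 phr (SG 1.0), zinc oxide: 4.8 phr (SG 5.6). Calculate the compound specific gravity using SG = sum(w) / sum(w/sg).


Sum of weights = 173.1
Volume contributions:
  polymer: 100/1.07 = 93.4579
  filler: 51.3/2.21 = 23.2127
  plasticizer: 17.0/1.0 = 17.0000
  zinc oxide: 4.8/5.6 = 0.8571
Sum of volumes = 134.5278
SG = 173.1 / 134.5278 = 1.287

SG = 1.287


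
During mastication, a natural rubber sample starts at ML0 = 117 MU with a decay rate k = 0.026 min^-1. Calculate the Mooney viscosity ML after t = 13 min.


ML = ML0 * exp(-k * t)
ML = 117 * exp(-0.026 * 13)
ML = 117 * 0.7132
ML = 83.44 MU

83.44 MU


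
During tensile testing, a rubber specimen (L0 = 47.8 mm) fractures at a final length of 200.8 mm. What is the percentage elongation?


Elongation = (Lf - L0) / L0 * 100
= (200.8 - 47.8) / 47.8 * 100
= 153.0 / 47.8 * 100
= 320.1%

320.1%


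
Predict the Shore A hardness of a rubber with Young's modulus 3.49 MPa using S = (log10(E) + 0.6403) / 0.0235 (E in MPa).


log10(E) = 0.0235*S - 0.6403  =>  S = (log10(E) + 0.6403) / 0.0235
log10(3.49) = 0.542825
S = (0.542825 + 0.6403) / 0.0235 = 1.183125 / 0.0235
S = 50.3

Shore A = 50.3


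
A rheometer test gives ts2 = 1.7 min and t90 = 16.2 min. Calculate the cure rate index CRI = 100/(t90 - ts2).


CRI = 100 / (t90 - ts2)
= 100 / (16.2 - 1.7)
= 100 / 14.5
= 6.9 min^-1

6.9 min^-1


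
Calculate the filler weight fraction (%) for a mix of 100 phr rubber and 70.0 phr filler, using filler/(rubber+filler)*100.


Filler % = filler / (rubber + filler) * 100
= 70.0 / (100 + 70.0) * 100
= 70.0 / 170.0 * 100
= 41.18%

41.18%


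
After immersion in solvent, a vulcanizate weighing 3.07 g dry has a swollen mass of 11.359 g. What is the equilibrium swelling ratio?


Q = W_swollen / W_dry
Q = 11.359 / 3.07
Q = 3.7

Q = 3.7


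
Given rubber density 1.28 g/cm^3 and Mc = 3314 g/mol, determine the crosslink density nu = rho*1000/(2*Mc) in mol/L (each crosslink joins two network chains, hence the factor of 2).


nu = rho * 1000 / (2 * Mc)
nu = 1.28 * 1000 / (2 * 3314)
nu = 1280.0 / 6628
nu = 0.1931 mol/L

0.1931 mol/L


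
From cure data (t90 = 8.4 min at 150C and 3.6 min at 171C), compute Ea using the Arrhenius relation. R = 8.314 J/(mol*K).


T1 = 423.15 K, T2 = 444.15 K
1/T1 - 1/T2 = 1.1174e-04
ln(t1/t2) = ln(8.4/3.6) = 0.8473
Ea = 8.314 * 0.8473 / 1.1174e-04 = 63045.0287 J/mol
Ea = 63.05 kJ/mol

63.05 kJ/mol


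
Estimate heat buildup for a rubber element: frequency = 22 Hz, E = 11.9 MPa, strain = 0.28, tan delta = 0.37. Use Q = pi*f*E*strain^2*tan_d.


Q = pi * f * E * strain^2 * tan_d
= pi * 22 * 11.9 * 0.28^2 * 0.37
= pi * 22 * 11.9 * 0.0784 * 0.37
= 23.8582

Q = 23.8582


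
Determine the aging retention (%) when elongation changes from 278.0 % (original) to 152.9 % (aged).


Retention = aged / original * 100
= 152.9 / 278.0 * 100
= 55.0%

55.0%


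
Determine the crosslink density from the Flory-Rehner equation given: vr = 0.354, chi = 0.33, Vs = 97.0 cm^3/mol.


ln(1 - vr) = ln(1 - 0.354) = -0.4370
Numerator = -((-0.4370) + 0.354 + 0.33 * 0.354^2) = 0.0416
Denominator = 97.0 * (0.354^(1/3) - 0.354/2) = 51.4492
nu = 0.0416 / 51.4492 = 8.0859e-04 mol/cm^3

8.0859e-04 mol/cm^3


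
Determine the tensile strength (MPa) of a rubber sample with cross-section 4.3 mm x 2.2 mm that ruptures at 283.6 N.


Area = width * thickness = 4.3 * 2.2 = 9.46 mm^2
TS = force / area = 283.6 / 9.46 = 29.98 MPa

29.98 MPa


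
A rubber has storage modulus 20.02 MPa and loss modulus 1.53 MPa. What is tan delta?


tan delta = E'' / E'
= 1.53 / 20.02
= 0.0764

tan delta = 0.0764


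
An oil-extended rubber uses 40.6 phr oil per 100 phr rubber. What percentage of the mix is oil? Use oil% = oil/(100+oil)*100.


Oil % = oil / (100 + oil) * 100
= 40.6 / (100 + 40.6) * 100
= 40.6 / 140.6 * 100
= 28.88%

28.88%


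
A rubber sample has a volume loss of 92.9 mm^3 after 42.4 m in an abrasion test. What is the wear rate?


Rate = volume_loss / distance
= 92.9 / 42.4
= 2.191 mm^3/m

2.191 mm^3/m


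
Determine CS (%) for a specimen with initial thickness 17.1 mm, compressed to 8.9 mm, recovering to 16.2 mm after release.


CS = (t0 - recovered) / (t0 - ts) * 100
= (17.1 - 16.2) / (17.1 - 8.9) * 100
= 0.9 / 8.2 * 100
= 11.0%

11.0%


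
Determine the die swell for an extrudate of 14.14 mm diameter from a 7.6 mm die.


Die swell ratio = D_extrudate / D_die
= 14.14 / 7.6
= 1.861

Die swell = 1.861


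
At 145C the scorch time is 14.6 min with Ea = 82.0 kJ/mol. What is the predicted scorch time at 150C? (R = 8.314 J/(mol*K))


Convert temperatures: T1 = 145 + 273.15 = 418.15 K, T2 = 150 + 273.15 = 423.15 K
ts2_new = 14.6 * exp(82000 / 8.314 * (1/423.15 - 1/418.15))
1/T2 - 1/T1 = -2.8258e-05
ts2_new = 11.05 min

11.05 min


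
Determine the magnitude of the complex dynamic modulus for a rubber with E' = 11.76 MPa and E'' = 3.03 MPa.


|E*| = sqrt(E'^2 + E''^2)
= sqrt(11.76^2 + 3.03^2)
= sqrt(138.2976 + 9.1809)
= 12.144 MPa

12.144 MPa


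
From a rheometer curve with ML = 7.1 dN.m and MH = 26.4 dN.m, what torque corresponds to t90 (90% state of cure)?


M90 = ML + 0.9 * (MH - ML)
M90 = 7.1 + 0.9 * (26.4 - 7.1)
M90 = 7.1 + 0.9 * 19.3
M90 = 24.47 dN.m

24.47 dN.m


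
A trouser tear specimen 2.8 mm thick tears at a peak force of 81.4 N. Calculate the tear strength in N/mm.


Tear strength = force / thickness
= 81.4 / 2.8
= 29.07 N/mm

29.07 N/mm


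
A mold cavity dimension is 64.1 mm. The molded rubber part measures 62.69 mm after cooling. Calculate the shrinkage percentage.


Shrinkage = (mold - part) / mold * 100
= (64.1 - 62.69) / 64.1 * 100
= 1.41 / 64.1 * 100
= 2.2%

2.2%


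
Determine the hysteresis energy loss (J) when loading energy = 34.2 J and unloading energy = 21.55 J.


Hysteresis loss = loading - unloading
= 34.2 - 21.55
= 12.65 J

12.65 J


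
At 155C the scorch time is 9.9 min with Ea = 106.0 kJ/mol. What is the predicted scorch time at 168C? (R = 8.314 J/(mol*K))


Convert temperatures: T1 = 155 + 273.15 = 428.15 K, T2 = 168 + 273.15 = 441.15 K
ts2_new = 9.9 * exp(106000 / 8.314 * (1/441.15 - 1/428.15))
1/T2 - 1/T1 = -6.8827e-05
ts2_new = 4.12 min

4.12 min


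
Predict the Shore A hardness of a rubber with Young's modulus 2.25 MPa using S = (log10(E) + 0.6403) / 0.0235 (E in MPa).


log10(E) = 0.0235*S - 0.6403  =>  S = (log10(E) + 0.6403) / 0.0235
log10(2.25) = 0.352183
S = (0.352183 + 0.6403) / 0.0235 = 0.992483 / 0.0235
S = 42.2

Shore A = 42.2


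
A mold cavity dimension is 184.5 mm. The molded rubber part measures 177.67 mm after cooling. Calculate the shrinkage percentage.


Shrinkage = (mold - part) / mold * 100
= (184.5 - 177.67) / 184.5 * 100
= 6.83 / 184.5 * 100
= 3.7%

3.7%


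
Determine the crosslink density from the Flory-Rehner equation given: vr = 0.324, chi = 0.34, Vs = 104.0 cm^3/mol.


ln(1 - vr) = ln(1 - 0.324) = -0.3916
Numerator = -((-0.3916) + 0.324 + 0.34 * 0.324^2) = 0.0319
Denominator = 104.0 * (0.324^(1/3) - 0.324/2) = 54.5822
nu = 0.0319 / 54.5822 = 5.8390e-04 mol/cm^3

5.8390e-04 mol/cm^3


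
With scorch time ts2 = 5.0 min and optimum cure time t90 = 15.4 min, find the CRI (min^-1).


CRI = 100 / (t90 - ts2)
= 100 / (15.4 - 5.0)
= 100 / 10.4
= 9.62 min^-1

9.62 min^-1


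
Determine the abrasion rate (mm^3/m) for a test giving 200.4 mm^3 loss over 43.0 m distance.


Rate = volume_loss / distance
= 200.4 / 43.0
= 4.66 mm^3/m

4.66 mm^3/m


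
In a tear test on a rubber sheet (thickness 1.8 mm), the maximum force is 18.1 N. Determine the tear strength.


Tear strength = force / thickness
= 18.1 / 1.8
= 10.06 N/mm

10.06 N/mm


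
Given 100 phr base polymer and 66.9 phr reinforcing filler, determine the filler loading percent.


Filler % = filler / (rubber + filler) * 100
= 66.9 / (100 + 66.9) * 100
= 66.9 / 166.9 * 100
= 40.08%

40.08%


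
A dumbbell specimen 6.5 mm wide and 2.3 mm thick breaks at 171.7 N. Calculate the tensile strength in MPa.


Area = width * thickness = 6.5 * 2.3 = 14.95 mm^2
TS = force / area = 171.7 / 14.95 = 11.48 MPa

11.48 MPa


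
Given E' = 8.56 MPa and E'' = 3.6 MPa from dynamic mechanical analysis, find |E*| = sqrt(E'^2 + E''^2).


|E*| = sqrt(E'^2 + E''^2)
= sqrt(8.56^2 + 3.6^2)
= sqrt(73.2736 + 12.9600)
= 9.286 MPa

9.286 MPa


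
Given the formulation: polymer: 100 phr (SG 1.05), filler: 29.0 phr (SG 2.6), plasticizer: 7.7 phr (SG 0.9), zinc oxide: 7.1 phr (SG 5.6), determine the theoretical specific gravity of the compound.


Sum of weights = 143.8
Volume contributions:
  polymer: 100/1.05 = 95.2381
  filler: 29.0/2.6 = 11.1538
  plasticizer: 7.7/0.9 = 8.5556
  zinc oxide: 7.1/5.6 = 1.2679
Sum of volumes = 116.2154
SG = 143.8 / 116.2154 = 1.237

SG = 1.237


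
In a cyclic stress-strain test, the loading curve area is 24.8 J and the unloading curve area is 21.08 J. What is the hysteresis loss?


Hysteresis loss = loading - unloading
= 24.8 - 21.08
= 3.72 J

3.72 J


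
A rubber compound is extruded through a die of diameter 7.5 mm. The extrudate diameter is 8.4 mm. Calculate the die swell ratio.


Die swell ratio = D_extrudate / D_die
= 8.4 / 7.5
= 1.12

Die swell = 1.12


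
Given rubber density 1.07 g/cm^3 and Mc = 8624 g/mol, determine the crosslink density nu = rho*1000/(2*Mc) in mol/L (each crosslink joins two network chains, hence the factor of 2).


nu = rho * 1000 / (2 * Mc)
nu = 1.07 * 1000 / (2 * 8624)
nu = 1070.0 / 17248
nu = 0.0620 mol/L

0.0620 mol/L


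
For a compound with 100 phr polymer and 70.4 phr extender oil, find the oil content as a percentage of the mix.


Oil % = oil / (100 + oil) * 100
= 70.4 / (100 + 70.4) * 100
= 70.4 / 170.4 * 100
= 41.31%

41.31%


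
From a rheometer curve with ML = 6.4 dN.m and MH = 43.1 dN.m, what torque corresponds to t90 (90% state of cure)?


M90 = ML + 0.9 * (MH - ML)
M90 = 6.4 + 0.9 * (43.1 - 6.4)
M90 = 6.4 + 0.9 * 36.7
M90 = 39.43 dN.m

39.43 dN.m


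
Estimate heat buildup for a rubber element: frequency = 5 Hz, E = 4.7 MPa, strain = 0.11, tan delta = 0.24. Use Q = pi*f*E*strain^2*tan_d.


Q = pi * f * E * strain^2 * tan_d
= pi * 5 * 4.7 * 0.11^2 * 0.24
= pi * 5 * 4.7 * 0.0121 * 0.24
= 0.2144

Q = 0.2144


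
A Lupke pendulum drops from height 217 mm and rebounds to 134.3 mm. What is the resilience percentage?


Resilience = h_rebound / h_drop * 100
= 134.3 / 217 * 100
= 61.9%

61.9%


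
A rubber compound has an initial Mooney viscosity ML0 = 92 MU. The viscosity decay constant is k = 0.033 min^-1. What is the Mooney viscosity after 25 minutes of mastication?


ML = ML0 * exp(-k * t)
ML = 92 * exp(-0.033 * 25)
ML = 92 * 0.4382
ML = 40.32 MU

40.32 MU


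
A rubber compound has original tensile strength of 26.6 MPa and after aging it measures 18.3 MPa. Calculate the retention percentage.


Retention = aged / original * 100
= 18.3 / 26.6 * 100
= 68.8%

68.8%


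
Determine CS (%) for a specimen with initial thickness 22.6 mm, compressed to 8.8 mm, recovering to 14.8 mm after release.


CS = (t0 - recovered) / (t0 - ts) * 100
= (22.6 - 14.8) / (22.6 - 8.8) * 100
= 7.8 / 13.8 * 100
= 56.5%

56.5%


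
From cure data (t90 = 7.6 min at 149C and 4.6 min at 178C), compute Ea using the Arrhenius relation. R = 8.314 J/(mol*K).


T1 = 422.15 K, T2 = 451.15 K
1/T1 - 1/T2 = 1.5227e-04
ln(t1/t2) = ln(7.6/4.6) = 0.5021
Ea = 8.314 * 0.5021 / 1.5227e-04 = 27414.6705 J/mol
Ea = 27.41 kJ/mol

27.41 kJ/mol


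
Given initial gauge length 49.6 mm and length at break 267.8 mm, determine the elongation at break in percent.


Elongation = (Lf - L0) / L0 * 100
= (267.8 - 49.6) / 49.6 * 100
= 218.2 / 49.6 * 100
= 439.9%

439.9%


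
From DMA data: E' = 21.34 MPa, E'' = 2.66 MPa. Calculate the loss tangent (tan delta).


tan delta = E'' / E'
= 2.66 / 21.34
= 0.1246

tan delta = 0.1246


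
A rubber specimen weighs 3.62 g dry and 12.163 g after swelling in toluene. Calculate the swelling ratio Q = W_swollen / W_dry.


Q = W_swollen / W_dry
Q = 12.163 / 3.62
Q = 3.36

Q = 3.36


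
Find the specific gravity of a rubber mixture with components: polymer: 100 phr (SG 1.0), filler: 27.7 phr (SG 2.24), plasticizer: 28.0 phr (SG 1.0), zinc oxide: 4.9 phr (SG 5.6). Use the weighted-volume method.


Sum of weights = 160.6
Volume contributions:
  polymer: 100/1.0 = 100.0000
  filler: 27.7/2.24 = 12.3661
  plasticizer: 28.0/1.0 = 28.0000
  zinc oxide: 4.9/5.6 = 0.8750
Sum of volumes = 141.2411
SG = 160.6 / 141.2411 = 1.137

SG = 1.137


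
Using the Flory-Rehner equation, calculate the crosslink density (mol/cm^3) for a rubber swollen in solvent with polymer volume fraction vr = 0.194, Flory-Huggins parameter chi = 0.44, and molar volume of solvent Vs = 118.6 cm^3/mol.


ln(1 - vr) = ln(1 - 0.194) = -0.2157
Numerator = -((-0.2157) + 0.194 + 0.44 * 0.194^2) = 0.0051
Denominator = 118.6 * (0.194^(1/3) - 0.194/2) = 57.1529
nu = 0.0051 / 57.1529 = 8.9439e-05 mol/cm^3

8.9439e-05 mol/cm^3


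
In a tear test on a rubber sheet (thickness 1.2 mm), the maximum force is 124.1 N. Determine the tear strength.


Tear strength = force / thickness
= 124.1 / 1.2
= 103.42 N/mm

103.42 N/mm


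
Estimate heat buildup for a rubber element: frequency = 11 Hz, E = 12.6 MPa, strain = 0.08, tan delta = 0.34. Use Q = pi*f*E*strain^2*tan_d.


Q = pi * f * E * strain^2 * tan_d
= pi * 11 * 12.6 * 0.08^2 * 0.34
= pi * 11 * 12.6 * 0.0064 * 0.34
= 0.9475

Q = 0.9475


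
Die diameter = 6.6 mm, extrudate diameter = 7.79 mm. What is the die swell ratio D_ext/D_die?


Die swell ratio = D_extrudate / D_die
= 7.79 / 6.6
= 1.18

Die swell = 1.18


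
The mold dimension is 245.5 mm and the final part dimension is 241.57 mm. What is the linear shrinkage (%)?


Shrinkage = (mold - part) / mold * 100
= (245.5 - 241.57) / 245.5 * 100
= 3.93 / 245.5 * 100
= 1.6%

1.6%


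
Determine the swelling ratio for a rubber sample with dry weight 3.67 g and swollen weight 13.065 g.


Q = W_swollen / W_dry
Q = 13.065 / 3.67
Q = 3.56

Q = 3.56


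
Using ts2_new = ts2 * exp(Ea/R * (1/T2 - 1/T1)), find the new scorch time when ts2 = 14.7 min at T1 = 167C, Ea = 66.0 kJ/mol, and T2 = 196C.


Convert temperatures: T1 = 167 + 273.15 = 440.15 K, T2 = 196 + 273.15 = 469.15 K
ts2_new = 14.7 * exp(66000 / 8.314 * (1/469.15 - 1/440.15))
1/T2 - 1/T1 = -1.4044e-04
ts2_new = 4.82 min

4.82 min


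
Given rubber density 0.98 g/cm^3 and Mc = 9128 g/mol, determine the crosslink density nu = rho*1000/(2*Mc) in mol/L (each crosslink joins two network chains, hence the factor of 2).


nu = rho * 1000 / (2 * Mc)
nu = 0.98 * 1000 / (2 * 9128)
nu = 980.0 / 18256
nu = 0.0537 mol/L

0.0537 mol/L


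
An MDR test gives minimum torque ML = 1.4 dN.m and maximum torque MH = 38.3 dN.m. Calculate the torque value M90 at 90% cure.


M90 = ML + 0.9 * (MH - ML)
M90 = 1.4 + 0.9 * (38.3 - 1.4)
M90 = 1.4 + 0.9 * 36.9
M90 = 34.61 dN.m

34.61 dN.m


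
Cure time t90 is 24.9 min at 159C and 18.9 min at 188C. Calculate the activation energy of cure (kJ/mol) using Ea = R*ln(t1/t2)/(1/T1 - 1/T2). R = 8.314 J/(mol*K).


T1 = 432.15 K, T2 = 461.15 K
1/T1 - 1/T2 = 1.4552e-04
ln(t1/t2) = ln(24.9/18.9) = 0.2757
Ea = 8.314 * 0.2757 / 1.4552e-04 = 15751.9666 J/mol
Ea = 15.75 kJ/mol

15.75 kJ/mol


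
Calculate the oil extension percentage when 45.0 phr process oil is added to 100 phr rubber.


Oil % = oil / (100 + oil) * 100
= 45.0 / (100 + 45.0) * 100
= 45.0 / 145.0 * 100
= 31.03%

31.03%


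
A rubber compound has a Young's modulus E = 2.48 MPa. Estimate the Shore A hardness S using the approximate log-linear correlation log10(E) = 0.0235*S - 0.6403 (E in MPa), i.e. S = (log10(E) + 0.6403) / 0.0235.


log10(E) = 0.0235*S - 0.6403  =>  S = (log10(E) + 0.6403) / 0.0235
log10(2.48) = 0.394452
S = (0.394452 + 0.6403) / 0.0235 = 1.034752 / 0.0235
S = 44.0

Shore A = 44.0


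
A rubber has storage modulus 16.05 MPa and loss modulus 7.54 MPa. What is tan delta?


tan delta = E'' / E'
= 7.54 / 16.05
= 0.4698

tan delta = 0.4698


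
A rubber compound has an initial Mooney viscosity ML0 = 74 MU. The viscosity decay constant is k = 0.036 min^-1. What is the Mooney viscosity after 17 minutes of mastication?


ML = ML0 * exp(-k * t)
ML = 74 * exp(-0.036 * 17)
ML = 74 * 0.5423
ML = 40.13 MU

40.13 MU


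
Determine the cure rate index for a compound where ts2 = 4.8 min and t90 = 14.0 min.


CRI = 100 / (t90 - ts2)
= 100 / (14.0 - 4.8)
= 100 / 9.2
= 10.87 min^-1

10.87 min^-1


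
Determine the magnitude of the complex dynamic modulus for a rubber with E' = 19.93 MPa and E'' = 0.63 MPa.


|E*| = sqrt(E'^2 + E''^2)
= sqrt(19.93^2 + 0.63^2)
= sqrt(397.2049 + 0.3969)
= 19.94 MPa

19.94 MPa


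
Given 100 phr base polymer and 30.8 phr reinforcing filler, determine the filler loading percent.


Filler % = filler / (rubber + filler) * 100
= 30.8 / (100 + 30.8) * 100
= 30.8 / 130.8 * 100
= 23.55%

23.55%


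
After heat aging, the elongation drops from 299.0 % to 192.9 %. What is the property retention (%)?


Retention = aged / original * 100
= 192.9 / 299.0 * 100
= 64.5%

64.5%


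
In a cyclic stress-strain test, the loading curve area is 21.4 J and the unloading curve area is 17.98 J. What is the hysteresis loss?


Hysteresis loss = loading - unloading
= 21.4 - 17.98
= 3.42 J

3.42 J


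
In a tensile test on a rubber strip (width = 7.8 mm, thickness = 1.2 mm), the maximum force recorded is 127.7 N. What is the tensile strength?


Area = width * thickness = 7.8 * 1.2 = 9.36 mm^2
TS = force / area = 127.7 / 9.36 = 13.64 MPa

13.64 MPa


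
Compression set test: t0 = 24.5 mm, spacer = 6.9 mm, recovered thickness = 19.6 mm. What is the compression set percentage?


CS = (t0 - recovered) / (t0 - ts) * 100
= (24.5 - 19.6) / (24.5 - 6.9) * 100
= 4.9 / 17.6 * 100
= 27.8%

27.8%


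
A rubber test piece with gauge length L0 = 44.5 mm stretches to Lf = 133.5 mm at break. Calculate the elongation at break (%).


Elongation = (Lf - L0) / L0 * 100
= (133.5 - 44.5) / 44.5 * 100
= 89.0 / 44.5 * 100
= 200.0%

200.0%


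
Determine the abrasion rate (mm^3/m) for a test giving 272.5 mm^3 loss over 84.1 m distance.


Rate = volume_loss / distance
= 272.5 / 84.1
= 3.24 mm^3/m

3.24 mm^3/m


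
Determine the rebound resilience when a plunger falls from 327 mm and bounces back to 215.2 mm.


Resilience = h_rebound / h_drop * 100
= 215.2 / 327 * 100
= 65.8%

65.8%


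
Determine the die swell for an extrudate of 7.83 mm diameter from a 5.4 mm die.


Die swell ratio = D_extrudate / D_die
= 7.83 / 5.4
= 1.45

Die swell = 1.45


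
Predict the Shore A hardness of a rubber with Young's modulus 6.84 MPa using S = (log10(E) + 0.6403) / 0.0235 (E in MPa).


log10(E) = 0.0235*S - 0.6403  =>  S = (log10(E) + 0.6403) / 0.0235
log10(6.84) = 0.835056
S = (0.835056 + 0.6403) / 0.0235 = 1.475356 / 0.0235
S = 62.8

Shore A = 62.8


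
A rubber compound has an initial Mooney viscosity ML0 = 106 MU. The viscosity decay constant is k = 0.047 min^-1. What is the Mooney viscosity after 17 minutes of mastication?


ML = ML0 * exp(-k * t)
ML = 106 * exp(-0.047 * 17)
ML = 106 * 0.4498
ML = 47.68 MU

47.68 MU


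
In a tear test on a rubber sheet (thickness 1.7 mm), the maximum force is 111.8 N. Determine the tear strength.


Tear strength = force / thickness
= 111.8 / 1.7
= 65.76 N/mm

65.76 N/mm


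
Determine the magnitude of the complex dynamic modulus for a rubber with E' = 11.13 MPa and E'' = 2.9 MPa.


|E*| = sqrt(E'^2 + E''^2)
= sqrt(11.13^2 + 2.9^2)
= sqrt(123.8769 + 8.4100)
= 11.502 MPa

11.502 MPa


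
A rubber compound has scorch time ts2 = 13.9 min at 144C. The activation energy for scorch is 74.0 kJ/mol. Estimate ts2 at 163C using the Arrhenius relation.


Convert temperatures: T1 = 144 + 273.15 = 417.15 K, T2 = 163 + 273.15 = 436.15 K
ts2_new = 13.9 * exp(74000 / 8.314 * (1/436.15 - 1/417.15))
1/T2 - 1/T1 = -1.0443e-04
ts2_new = 5.49 min

5.49 min


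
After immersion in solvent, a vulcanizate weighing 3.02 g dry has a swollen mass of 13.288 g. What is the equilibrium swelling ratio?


Q = W_swollen / W_dry
Q = 13.288 / 3.02
Q = 4.4

Q = 4.4


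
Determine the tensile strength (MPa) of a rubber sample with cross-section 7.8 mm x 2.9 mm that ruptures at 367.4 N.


Area = width * thickness = 7.8 * 2.9 = 22.62 mm^2
TS = force / area = 367.4 / 22.62 = 16.24 MPa

16.24 MPa


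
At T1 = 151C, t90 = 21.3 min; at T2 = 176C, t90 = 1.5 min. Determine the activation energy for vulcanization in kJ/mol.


T1 = 424.15 K, T2 = 449.15 K
1/T1 - 1/T2 = 1.3123e-04
ln(t1/t2) = ln(21.3/1.5) = 2.6532
Ea = 8.314 * 2.6532 / 1.3123e-04 = 168096.1414 J/mol
Ea = 168.1 kJ/mol

168.1 kJ/mol


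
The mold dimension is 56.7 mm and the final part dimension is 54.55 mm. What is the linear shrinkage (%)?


Shrinkage = (mold - part) / mold * 100
= (56.7 - 54.55) / 56.7 * 100
= 2.15 / 56.7 * 100
= 3.79%

3.79%


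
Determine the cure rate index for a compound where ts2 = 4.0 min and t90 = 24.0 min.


CRI = 100 / (t90 - ts2)
= 100 / (24.0 - 4.0)
= 100 / 20.0
= 5.0 min^-1

5.0 min^-1


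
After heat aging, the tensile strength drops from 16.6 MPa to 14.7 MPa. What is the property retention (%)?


Retention = aged / original * 100
= 14.7 / 16.6 * 100
= 88.6%

88.6%


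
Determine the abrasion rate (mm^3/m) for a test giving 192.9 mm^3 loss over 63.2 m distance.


Rate = volume_loss / distance
= 192.9 / 63.2
= 3.052 mm^3/m

3.052 mm^3/m


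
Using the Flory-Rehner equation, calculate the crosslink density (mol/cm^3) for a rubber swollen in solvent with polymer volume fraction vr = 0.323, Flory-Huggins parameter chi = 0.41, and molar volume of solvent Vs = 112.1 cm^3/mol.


ln(1 - vr) = ln(1 - 0.323) = -0.3901
Numerator = -((-0.3901) + 0.323 + 0.41 * 0.323^2) = 0.0243
Denominator = 112.1 * (0.323^(1/3) - 0.323/2) = 58.8100
nu = 0.0243 / 58.8100 = 4.1335e-04 mol/cm^3

4.1335e-04 mol/cm^3


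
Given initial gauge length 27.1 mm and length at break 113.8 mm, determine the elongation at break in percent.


Elongation = (Lf - L0) / L0 * 100
= (113.8 - 27.1) / 27.1 * 100
= 86.7 / 27.1 * 100
= 319.9%

319.9%


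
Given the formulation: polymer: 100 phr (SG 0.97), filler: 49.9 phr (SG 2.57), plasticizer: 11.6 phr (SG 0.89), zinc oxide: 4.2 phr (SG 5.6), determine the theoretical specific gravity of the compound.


Sum of weights = 165.7
Volume contributions:
  polymer: 100/0.97 = 103.0928
  filler: 49.9/2.57 = 19.4163
  plasticizer: 11.6/0.89 = 13.0337
  zinc oxide: 4.2/5.6 = 0.7500
Sum of volumes = 136.2928
SG = 165.7 / 136.2928 = 1.216

SG = 1.216


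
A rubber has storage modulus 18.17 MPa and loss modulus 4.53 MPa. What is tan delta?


tan delta = E'' / E'
= 4.53 / 18.17
= 0.2493

tan delta = 0.2493


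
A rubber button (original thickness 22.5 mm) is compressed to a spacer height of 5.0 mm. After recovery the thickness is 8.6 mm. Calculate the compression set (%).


CS = (t0 - recovered) / (t0 - ts) * 100
= (22.5 - 8.6) / (22.5 - 5.0) * 100
= 13.9 / 17.5 * 100
= 79.4%

79.4%


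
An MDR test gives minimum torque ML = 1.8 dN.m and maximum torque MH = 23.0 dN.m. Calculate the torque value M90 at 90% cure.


M90 = ML + 0.9 * (MH - ML)
M90 = 1.8 + 0.9 * (23.0 - 1.8)
M90 = 1.8 + 0.9 * 21.2
M90 = 20.88 dN.m

20.88 dN.m


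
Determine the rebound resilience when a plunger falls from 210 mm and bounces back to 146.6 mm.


Resilience = h_rebound / h_drop * 100
= 146.6 / 210 * 100
= 69.8%

69.8%


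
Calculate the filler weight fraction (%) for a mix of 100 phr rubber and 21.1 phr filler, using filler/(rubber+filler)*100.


Filler % = filler / (rubber + filler) * 100
= 21.1 / (100 + 21.1) * 100
= 21.1 / 121.1 * 100
= 17.42%

17.42%


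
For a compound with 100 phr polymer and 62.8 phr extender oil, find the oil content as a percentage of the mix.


Oil % = oil / (100 + oil) * 100
= 62.8 / (100 + 62.8) * 100
= 62.8 / 162.8 * 100
= 38.57%

38.57%


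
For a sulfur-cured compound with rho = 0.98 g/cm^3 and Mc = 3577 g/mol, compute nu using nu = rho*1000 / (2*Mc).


nu = rho * 1000 / (2 * Mc)
nu = 0.98 * 1000 / (2 * 3577)
nu = 980.0 / 7154
nu = 0.1370 mol/L

0.1370 mol/L


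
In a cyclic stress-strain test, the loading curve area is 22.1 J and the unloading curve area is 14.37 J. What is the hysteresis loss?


Hysteresis loss = loading - unloading
= 22.1 - 14.37
= 7.73 J

7.73 J


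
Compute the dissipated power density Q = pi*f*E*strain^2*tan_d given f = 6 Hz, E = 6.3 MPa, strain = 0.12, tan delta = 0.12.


Q = pi * f * E * strain^2 * tan_d
= pi * 6 * 6.3 * 0.12^2 * 0.12
= pi * 6 * 6.3 * 0.0144 * 0.12
= 0.2052

Q = 0.2052


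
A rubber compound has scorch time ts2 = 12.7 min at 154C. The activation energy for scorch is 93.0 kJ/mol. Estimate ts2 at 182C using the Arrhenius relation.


Convert temperatures: T1 = 154 + 273.15 = 427.15 K, T2 = 182 + 273.15 = 455.15 K
ts2_new = 12.7 * exp(93000 / 8.314 * (1/455.15 - 1/427.15))
1/T2 - 1/T1 = -1.4402e-04
ts2_new = 2.54 min

2.54 min


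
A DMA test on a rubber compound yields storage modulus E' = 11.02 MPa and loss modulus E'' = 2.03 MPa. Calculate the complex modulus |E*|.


|E*| = sqrt(E'^2 + E''^2)
= sqrt(11.02^2 + 2.03^2)
= sqrt(121.4404 + 4.1209)
= 11.205 MPa

11.205 MPa


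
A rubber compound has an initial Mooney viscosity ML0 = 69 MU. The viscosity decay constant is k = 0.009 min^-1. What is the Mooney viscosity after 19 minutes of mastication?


ML = ML0 * exp(-k * t)
ML = 69 * exp(-0.009 * 19)
ML = 69 * 0.8428
ML = 58.15 MU

58.15 MU


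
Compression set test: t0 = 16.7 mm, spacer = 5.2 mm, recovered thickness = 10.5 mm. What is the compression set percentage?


CS = (t0 - recovered) / (t0 - ts) * 100
= (16.7 - 10.5) / (16.7 - 5.2) * 100
= 6.2 / 11.5 * 100
= 53.9%

53.9%


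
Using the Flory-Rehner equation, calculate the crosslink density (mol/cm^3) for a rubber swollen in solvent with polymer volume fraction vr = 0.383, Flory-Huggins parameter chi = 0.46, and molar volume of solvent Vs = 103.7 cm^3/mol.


ln(1 - vr) = ln(1 - 0.383) = -0.4829
Numerator = -((-0.4829) + 0.383 + 0.46 * 0.383^2) = 0.0324
Denominator = 103.7 * (0.383^(1/3) - 0.383/2) = 55.4501
nu = 0.0324 / 55.4501 = 5.8448e-04 mol/cm^3

5.8448e-04 mol/cm^3


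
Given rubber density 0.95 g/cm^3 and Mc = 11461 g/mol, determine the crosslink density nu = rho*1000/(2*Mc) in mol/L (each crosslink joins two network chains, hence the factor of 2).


nu = rho * 1000 / (2 * Mc)
nu = 0.95 * 1000 / (2 * 11461)
nu = 950.0 / 22922
nu = 0.0414 mol/L

0.0414 mol/L


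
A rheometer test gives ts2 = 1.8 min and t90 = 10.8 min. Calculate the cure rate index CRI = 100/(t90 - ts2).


CRI = 100 / (t90 - ts2)
= 100 / (10.8 - 1.8)
= 100 / 9.0
= 11.11 min^-1

11.11 min^-1


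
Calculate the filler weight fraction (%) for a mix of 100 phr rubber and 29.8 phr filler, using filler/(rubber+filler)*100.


Filler % = filler / (rubber + filler) * 100
= 29.8 / (100 + 29.8) * 100
= 29.8 / 129.8 * 100
= 22.96%

22.96%


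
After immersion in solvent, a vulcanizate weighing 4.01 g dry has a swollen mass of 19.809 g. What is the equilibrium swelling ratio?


Q = W_swollen / W_dry
Q = 19.809 / 4.01
Q = 4.94

Q = 4.94


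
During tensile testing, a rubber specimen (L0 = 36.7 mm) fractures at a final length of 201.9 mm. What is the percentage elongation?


Elongation = (Lf - L0) / L0 * 100
= (201.9 - 36.7) / 36.7 * 100
= 165.2 / 36.7 * 100
= 450.1%

450.1%


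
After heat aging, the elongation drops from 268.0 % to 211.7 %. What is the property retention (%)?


Retention = aged / original * 100
= 211.7 / 268.0 * 100
= 79.0%

79.0%


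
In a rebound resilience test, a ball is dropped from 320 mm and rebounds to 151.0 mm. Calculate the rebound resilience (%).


Resilience = h_rebound / h_drop * 100
= 151.0 / 320 * 100
= 47.2%

47.2%


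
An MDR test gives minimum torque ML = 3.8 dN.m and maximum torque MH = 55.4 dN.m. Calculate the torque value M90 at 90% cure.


M90 = ML + 0.9 * (MH - ML)
M90 = 3.8 + 0.9 * (55.4 - 3.8)
M90 = 3.8 + 0.9 * 51.6
M90 = 50.24 dN.m

50.24 dN.m


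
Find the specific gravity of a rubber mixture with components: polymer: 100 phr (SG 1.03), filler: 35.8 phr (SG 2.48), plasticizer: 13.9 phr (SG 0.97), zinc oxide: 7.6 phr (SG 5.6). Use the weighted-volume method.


Sum of weights = 157.3
Volume contributions:
  polymer: 100/1.03 = 97.0874
  filler: 35.8/2.48 = 14.4355
  plasticizer: 13.9/0.97 = 14.3299
  zinc oxide: 7.6/5.6 = 1.3571
Sum of volumes = 127.2099
SG = 157.3 / 127.2099 = 1.237

SG = 1.237


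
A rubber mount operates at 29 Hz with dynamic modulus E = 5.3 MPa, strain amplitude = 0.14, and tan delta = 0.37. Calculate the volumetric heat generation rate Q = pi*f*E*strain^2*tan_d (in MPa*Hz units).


Q = pi * f * E * strain^2 * tan_d
= pi * 29 * 5.3 * 0.14^2 * 0.37
= pi * 29 * 5.3 * 0.0196 * 0.37
= 3.5017

Q = 3.5017


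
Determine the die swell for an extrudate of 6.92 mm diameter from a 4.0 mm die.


Die swell ratio = D_extrudate / D_die
= 6.92 / 4.0
= 1.73

Die swell = 1.73


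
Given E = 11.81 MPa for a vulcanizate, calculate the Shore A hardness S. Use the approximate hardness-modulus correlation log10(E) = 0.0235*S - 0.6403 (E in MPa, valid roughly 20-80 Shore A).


log10(E) = 0.0235*S - 0.6403  =>  S = (log10(E) + 0.6403) / 0.0235
log10(11.81) = 1.072250
S = (1.072250 + 0.6403) / 0.0235 = 1.712550 / 0.0235
S = 72.9

Shore A = 72.9


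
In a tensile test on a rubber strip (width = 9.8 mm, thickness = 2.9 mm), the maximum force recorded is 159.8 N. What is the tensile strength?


Area = width * thickness = 9.8 * 2.9 = 28.42 mm^2
TS = force / area = 159.8 / 28.42 = 5.62 MPa

5.62 MPa


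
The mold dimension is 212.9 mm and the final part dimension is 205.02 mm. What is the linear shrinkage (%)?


Shrinkage = (mold - part) / mold * 100
= (212.9 - 205.02) / 212.9 * 100
= 7.88 / 212.9 * 100
= 3.7%

3.7%


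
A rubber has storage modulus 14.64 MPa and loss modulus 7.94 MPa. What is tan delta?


tan delta = E'' / E'
= 7.94 / 14.64
= 0.5423

tan delta = 0.5423


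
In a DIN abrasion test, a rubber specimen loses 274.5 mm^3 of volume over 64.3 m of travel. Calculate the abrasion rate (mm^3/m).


Rate = volume_loss / distance
= 274.5 / 64.3
= 4.269 mm^3/m

4.269 mm^3/m


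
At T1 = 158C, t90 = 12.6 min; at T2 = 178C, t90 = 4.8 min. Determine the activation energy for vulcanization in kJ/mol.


T1 = 431.15 K, T2 = 451.15 K
1/T1 - 1/T2 = 1.0282e-04
ln(t1/t2) = ln(12.6/4.8) = 0.9651
Ea = 8.314 * 0.9651 / 1.0282e-04 = 78035.6578 J/mol
Ea = 78.04 kJ/mol

78.04 kJ/mol


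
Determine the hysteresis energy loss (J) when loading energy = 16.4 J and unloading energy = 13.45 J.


Hysteresis loss = loading - unloading
= 16.4 - 13.45
= 2.95 J

2.95 J


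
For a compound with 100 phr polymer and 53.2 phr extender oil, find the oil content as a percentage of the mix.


Oil % = oil / (100 + oil) * 100
= 53.2 / (100 + 53.2) * 100
= 53.2 / 153.2 * 100
= 34.73%

34.73%


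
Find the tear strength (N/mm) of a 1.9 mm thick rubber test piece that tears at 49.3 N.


Tear strength = force / thickness
= 49.3 / 1.9
= 25.95 N/mm

25.95 N/mm
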